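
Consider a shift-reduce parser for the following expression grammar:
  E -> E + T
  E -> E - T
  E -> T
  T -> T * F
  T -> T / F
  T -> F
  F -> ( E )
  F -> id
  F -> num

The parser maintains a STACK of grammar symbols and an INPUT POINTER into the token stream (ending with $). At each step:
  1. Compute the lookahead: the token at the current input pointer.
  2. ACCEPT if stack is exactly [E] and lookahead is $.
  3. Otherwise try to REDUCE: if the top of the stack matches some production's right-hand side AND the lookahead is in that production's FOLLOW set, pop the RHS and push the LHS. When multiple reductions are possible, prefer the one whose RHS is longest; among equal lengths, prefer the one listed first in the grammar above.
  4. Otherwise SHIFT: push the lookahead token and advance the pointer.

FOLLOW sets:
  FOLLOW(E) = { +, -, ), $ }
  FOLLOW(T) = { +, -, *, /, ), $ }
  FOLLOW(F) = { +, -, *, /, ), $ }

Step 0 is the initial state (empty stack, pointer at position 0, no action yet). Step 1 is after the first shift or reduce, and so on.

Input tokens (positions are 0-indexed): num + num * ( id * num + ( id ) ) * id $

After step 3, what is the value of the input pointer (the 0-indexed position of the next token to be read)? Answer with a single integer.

Step 1: shift num. Stack=[num] ptr=1 lookahead=+ remaining=[+ num * ( id * num + ( id ) ) * id $]
Step 2: reduce F->num. Stack=[F] ptr=1 lookahead=+ remaining=[+ num * ( id * num + ( id ) ) * id $]
Step 3: reduce T->F. Stack=[T] ptr=1 lookahead=+ remaining=[+ num * ( id * num + ( id ) ) * id $]

Answer: 1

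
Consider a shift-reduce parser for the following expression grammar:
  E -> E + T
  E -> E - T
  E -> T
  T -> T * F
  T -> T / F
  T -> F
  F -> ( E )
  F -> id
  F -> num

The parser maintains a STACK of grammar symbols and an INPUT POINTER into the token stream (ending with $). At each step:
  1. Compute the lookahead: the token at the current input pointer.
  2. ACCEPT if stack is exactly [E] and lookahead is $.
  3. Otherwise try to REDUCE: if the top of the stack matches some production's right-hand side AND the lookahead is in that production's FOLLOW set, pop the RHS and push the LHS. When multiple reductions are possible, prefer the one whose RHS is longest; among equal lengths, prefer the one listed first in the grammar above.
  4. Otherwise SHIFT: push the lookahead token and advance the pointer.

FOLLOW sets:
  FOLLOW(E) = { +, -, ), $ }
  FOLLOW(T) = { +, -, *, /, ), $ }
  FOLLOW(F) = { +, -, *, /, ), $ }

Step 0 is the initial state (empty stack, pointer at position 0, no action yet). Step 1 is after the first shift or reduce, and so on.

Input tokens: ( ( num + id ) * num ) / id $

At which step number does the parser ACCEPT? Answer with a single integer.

Step 1: shift (. Stack=[(] ptr=1 lookahead=( remaining=[( num + id ) * num ) / id $]
Step 2: shift (. Stack=[( (] ptr=2 lookahead=num remaining=[num + id ) * num ) / id $]
Step 3: shift num. Stack=[( ( num] ptr=3 lookahead=+ remaining=[+ id ) * num ) / id $]
Step 4: reduce F->num. Stack=[( ( F] ptr=3 lookahead=+ remaining=[+ id ) * num ) / id $]
Step 5: reduce T->F. Stack=[( ( T] ptr=3 lookahead=+ remaining=[+ id ) * num ) / id $]
Step 6: reduce E->T. Stack=[( ( E] ptr=3 lookahead=+ remaining=[+ id ) * num ) / id $]
Step 7: shift +. Stack=[( ( E +] ptr=4 lookahead=id remaining=[id ) * num ) / id $]
Step 8: shift id. Stack=[( ( E + id] ptr=5 lookahead=) remaining=[) * num ) / id $]
Step 9: reduce F->id. Stack=[( ( E + F] ptr=5 lookahead=) remaining=[) * num ) / id $]
Step 10: reduce T->F. Stack=[( ( E + T] ptr=5 lookahead=) remaining=[) * num ) / id $]
Step 11: reduce E->E + T. Stack=[( ( E] ptr=5 lookahead=) remaining=[) * num ) / id $]
Step 12: shift ). Stack=[( ( E )] ptr=6 lookahead=* remaining=[* num ) / id $]
Step 13: reduce F->( E ). Stack=[( F] ptr=6 lookahead=* remaining=[* num ) / id $]
Step 14: reduce T->F. Stack=[( T] ptr=6 lookahead=* remaining=[* num ) / id $]
Step 15: shift *. Stack=[( T *] ptr=7 lookahead=num remaining=[num ) / id $]
Step 16: shift num. Stack=[( T * num] ptr=8 lookahead=) remaining=[) / id $]
Step 17: reduce F->num. Stack=[( T * F] ptr=8 lookahead=) remaining=[) / id $]
Step 18: reduce T->T * F. Stack=[( T] ptr=8 lookahead=) remaining=[) / id $]
Step 19: reduce E->T. Stack=[( E] ptr=8 lookahead=) remaining=[) / id $]
Step 20: shift ). Stack=[( E )] ptr=9 lookahead=/ remaining=[/ id $]
Step 21: reduce F->( E ). Stack=[F] ptr=9 lookahead=/ remaining=[/ id $]
Step 22: reduce T->F. Stack=[T] ptr=9 lookahead=/ remaining=[/ id $]
Step 23: shift /. Stack=[T /] ptr=10 lookahead=id remaining=[id $]
Step 24: shift id. Stack=[T / id] ptr=11 lookahead=$ remaining=[$]
Step 25: reduce F->id. Stack=[T / F] ptr=11 lookahead=$ remaining=[$]
Step 26: reduce T->T / F. Stack=[T] ptr=11 lookahead=$ remaining=[$]
Step 27: reduce E->T. Stack=[E] ptr=11 lookahead=$ remaining=[$]
Step 28: accept. Stack=[E] ptr=11 lookahead=$ remaining=[$]

Answer: 28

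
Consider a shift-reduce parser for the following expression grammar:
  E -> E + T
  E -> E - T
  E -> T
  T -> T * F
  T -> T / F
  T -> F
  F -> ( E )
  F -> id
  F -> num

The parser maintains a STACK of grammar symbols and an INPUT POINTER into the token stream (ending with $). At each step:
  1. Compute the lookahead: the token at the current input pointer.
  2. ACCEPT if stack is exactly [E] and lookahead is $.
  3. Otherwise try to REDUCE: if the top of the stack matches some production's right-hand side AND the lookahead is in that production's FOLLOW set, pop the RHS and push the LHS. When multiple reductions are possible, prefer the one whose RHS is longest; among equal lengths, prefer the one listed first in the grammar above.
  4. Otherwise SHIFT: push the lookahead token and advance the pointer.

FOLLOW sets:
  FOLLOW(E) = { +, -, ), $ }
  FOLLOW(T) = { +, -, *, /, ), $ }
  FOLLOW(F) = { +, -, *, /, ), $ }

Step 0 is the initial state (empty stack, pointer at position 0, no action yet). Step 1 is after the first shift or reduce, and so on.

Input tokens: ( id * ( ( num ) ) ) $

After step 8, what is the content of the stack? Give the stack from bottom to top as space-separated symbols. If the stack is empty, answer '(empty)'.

Answer: ( T * ( ( num

Derivation:
Step 1: shift (. Stack=[(] ptr=1 lookahead=id remaining=[id * ( ( num ) ) ) $]
Step 2: shift id. Stack=[( id] ptr=2 lookahead=* remaining=[* ( ( num ) ) ) $]
Step 3: reduce F->id. Stack=[( F] ptr=2 lookahead=* remaining=[* ( ( num ) ) ) $]
Step 4: reduce T->F. Stack=[( T] ptr=2 lookahead=* remaining=[* ( ( num ) ) ) $]
Step 5: shift *. Stack=[( T *] ptr=3 lookahead=( remaining=[( ( num ) ) ) $]
Step 6: shift (. Stack=[( T * (] ptr=4 lookahead=( remaining=[( num ) ) ) $]
Step 7: shift (. Stack=[( T * ( (] ptr=5 lookahead=num remaining=[num ) ) ) $]
Step 8: shift num. Stack=[( T * ( ( num] ptr=6 lookahead=) remaining=[) ) ) $]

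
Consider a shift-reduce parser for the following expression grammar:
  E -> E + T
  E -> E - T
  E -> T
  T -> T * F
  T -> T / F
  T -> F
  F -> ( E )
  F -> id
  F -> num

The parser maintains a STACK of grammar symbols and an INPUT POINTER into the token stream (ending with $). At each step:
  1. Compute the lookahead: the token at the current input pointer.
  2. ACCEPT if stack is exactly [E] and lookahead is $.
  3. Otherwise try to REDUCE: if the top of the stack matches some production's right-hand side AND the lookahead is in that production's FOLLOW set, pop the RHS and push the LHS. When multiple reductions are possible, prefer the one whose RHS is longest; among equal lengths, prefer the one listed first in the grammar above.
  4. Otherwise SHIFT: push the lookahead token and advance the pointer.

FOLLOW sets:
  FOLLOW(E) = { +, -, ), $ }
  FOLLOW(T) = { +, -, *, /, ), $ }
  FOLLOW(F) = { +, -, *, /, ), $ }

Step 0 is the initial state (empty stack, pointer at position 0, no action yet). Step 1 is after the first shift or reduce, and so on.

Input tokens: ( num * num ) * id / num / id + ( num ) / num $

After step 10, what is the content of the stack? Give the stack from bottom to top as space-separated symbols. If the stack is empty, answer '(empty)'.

Step 1: shift (. Stack=[(] ptr=1 lookahead=num remaining=[num * num ) * id / num / id + ( num ) / num $]
Step 2: shift num. Stack=[( num] ptr=2 lookahead=* remaining=[* num ) * id / num / id + ( num ) / num $]
Step 3: reduce F->num. Stack=[( F] ptr=2 lookahead=* remaining=[* num ) * id / num / id + ( num ) / num $]
Step 4: reduce T->F. Stack=[( T] ptr=2 lookahead=* remaining=[* num ) * id / num / id + ( num ) / num $]
Step 5: shift *. Stack=[( T *] ptr=3 lookahead=num remaining=[num ) * id / num / id + ( num ) / num $]
Step 6: shift num. Stack=[( T * num] ptr=4 lookahead=) remaining=[) * id / num / id + ( num ) / num $]
Step 7: reduce F->num. Stack=[( T * F] ptr=4 lookahead=) remaining=[) * id / num / id + ( num ) / num $]
Step 8: reduce T->T * F. Stack=[( T] ptr=4 lookahead=) remaining=[) * id / num / id + ( num ) / num $]
Step 9: reduce E->T. Stack=[( E] ptr=4 lookahead=) remaining=[) * id / num / id + ( num ) / num $]
Step 10: shift ). Stack=[( E )] ptr=5 lookahead=* remaining=[* id / num / id + ( num ) / num $]

Answer: ( E )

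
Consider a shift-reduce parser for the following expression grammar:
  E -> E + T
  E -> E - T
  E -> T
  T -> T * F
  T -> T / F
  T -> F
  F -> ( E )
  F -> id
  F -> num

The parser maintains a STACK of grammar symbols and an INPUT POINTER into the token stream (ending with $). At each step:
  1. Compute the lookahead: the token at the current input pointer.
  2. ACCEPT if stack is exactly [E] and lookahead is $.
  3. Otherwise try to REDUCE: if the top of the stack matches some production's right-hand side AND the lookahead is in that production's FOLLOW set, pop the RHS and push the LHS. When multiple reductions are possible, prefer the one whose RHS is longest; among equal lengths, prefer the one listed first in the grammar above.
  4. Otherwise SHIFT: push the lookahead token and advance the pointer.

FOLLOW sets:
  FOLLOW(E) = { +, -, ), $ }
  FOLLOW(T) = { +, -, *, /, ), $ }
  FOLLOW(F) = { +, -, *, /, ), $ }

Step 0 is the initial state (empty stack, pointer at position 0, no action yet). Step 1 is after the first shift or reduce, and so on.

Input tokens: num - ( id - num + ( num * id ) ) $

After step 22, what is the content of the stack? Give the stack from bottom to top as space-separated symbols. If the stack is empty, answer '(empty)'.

Step 1: shift num. Stack=[num] ptr=1 lookahead=- remaining=[- ( id - num + ( num * id ) ) $]
Step 2: reduce F->num. Stack=[F] ptr=1 lookahead=- remaining=[- ( id - num + ( num * id ) ) $]
Step 3: reduce T->F. Stack=[T] ptr=1 lookahead=- remaining=[- ( id - num + ( num * id ) ) $]
Step 4: reduce E->T. Stack=[E] ptr=1 lookahead=- remaining=[- ( id - num + ( num * id ) ) $]
Step 5: shift -. Stack=[E -] ptr=2 lookahead=( remaining=[( id - num + ( num * id ) ) $]
Step 6: shift (. Stack=[E - (] ptr=3 lookahead=id remaining=[id - num + ( num * id ) ) $]
Step 7: shift id. Stack=[E - ( id] ptr=4 lookahead=- remaining=[- num + ( num * id ) ) $]
Step 8: reduce F->id. Stack=[E - ( F] ptr=4 lookahead=- remaining=[- num + ( num * id ) ) $]
Step 9: reduce T->F. Stack=[E - ( T] ptr=4 lookahead=- remaining=[- num + ( num * id ) ) $]
Step 10: reduce E->T. Stack=[E - ( E] ptr=4 lookahead=- remaining=[- num + ( num * id ) ) $]
Step 11: shift -. Stack=[E - ( E -] ptr=5 lookahead=num remaining=[num + ( num * id ) ) $]
Step 12: shift num. Stack=[E - ( E - num] ptr=6 lookahead=+ remaining=[+ ( num * id ) ) $]
Step 13: reduce F->num. Stack=[E - ( E - F] ptr=6 lookahead=+ remaining=[+ ( num * id ) ) $]
Step 14: reduce T->F. Stack=[E - ( E - T] ptr=6 lookahead=+ remaining=[+ ( num * id ) ) $]
Step 15: reduce E->E - T. Stack=[E - ( E] ptr=6 lookahead=+ remaining=[+ ( num * id ) ) $]
Step 16: shift +. Stack=[E - ( E +] ptr=7 lookahead=( remaining=[( num * id ) ) $]
Step 17: shift (. Stack=[E - ( E + (] ptr=8 lookahead=num remaining=[num * id ) ) $]
Step 18: shift num. Stack=[E - ( E + ( num] ptr=9 lookahead=* remaining=[* id ) ) $]
Step 19: reduce F->num. Stack=[E - ( E + ( F] ptr=9 lookahead=* remaining=[* id ) ) $]
Step 20: reduce T->F. Stack=[E - ( E + ( T] ptr=9 lookahead=* remaining=[* id ) ) $]
Step 21: shift *. Stack=[E - ( E + ( T *] ptr=10 lookahead=id remaining=[id ) ) $]
Step 22: shift id. Stack=[E - ( E + ( T * id] ptr=11 lookahead=) remaining=[) ) $]

Answer: E - ( E + ( T * id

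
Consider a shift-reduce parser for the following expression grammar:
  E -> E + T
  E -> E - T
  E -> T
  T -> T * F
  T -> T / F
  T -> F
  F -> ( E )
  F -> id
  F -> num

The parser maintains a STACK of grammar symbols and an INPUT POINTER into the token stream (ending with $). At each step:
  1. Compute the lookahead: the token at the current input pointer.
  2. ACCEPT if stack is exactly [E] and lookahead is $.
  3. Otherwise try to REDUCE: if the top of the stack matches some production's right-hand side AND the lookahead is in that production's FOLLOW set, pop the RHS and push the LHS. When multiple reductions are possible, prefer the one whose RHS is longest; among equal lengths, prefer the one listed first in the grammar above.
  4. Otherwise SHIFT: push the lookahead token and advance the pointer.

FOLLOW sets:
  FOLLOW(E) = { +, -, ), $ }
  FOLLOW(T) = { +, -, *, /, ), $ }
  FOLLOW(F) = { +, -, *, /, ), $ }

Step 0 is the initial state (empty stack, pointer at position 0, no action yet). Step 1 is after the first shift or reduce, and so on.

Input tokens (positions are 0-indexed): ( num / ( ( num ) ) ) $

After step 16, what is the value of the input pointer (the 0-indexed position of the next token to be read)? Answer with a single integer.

Answer: 8

Derivation:
Step 1: shift (. Stack=[(] ptr=1 lookahead=num remaining=[num / ( ( num ) ) ) $]
Step 2: shift num. Stack=[( num] ptr=2 lookahead=/ remaining=[/ ( ( num ) ) ) $]
Step 3: reduce F->num. Stack=[( F] ptr=2 lookahead=/ remaining=[/ ( ( num ) ) ) $]
Step 4: reduce T->F. Stack=[( T] ptr=2 lookahead=/ remaining=[/ ( ( num ) ) ) $]
Step 5: shift /. Stack=[( T /] ptr=3 lookahead=( remaining=[( ( num ) ) ) $]
Step 6: shift (. Stack=[( T / (] ptr=4 lookahead=( remaining=[( num ) ) ) $]
Step 7: shift (. Stack=[( T / ( (] ptr=5 lookahead=num remaining=[num ) ) ) $]
Step 8: shift num. Stack=[( T / ( ( num] ptr=6 lookahead=) remaining=[) ) ) $]
Step 9: reduce F->num. Stack=[( T / ( ( F] ptr=6 lookahead=) remaining=[) ) ) $]
Step 10: reduce T->F. Stack=[( T / ( ( T] ptr=6 lookahead=) remaining=[) ) ) $]
Step 11: reduce E->T. Stack=[( T / ( ( E] ptr=6 lookahead=) remaining=[) ) ) $]
Step 12: shift ). Stack=[( T / ( ( E )] ptr=7 lookahead=) remaining=[) ) $]
Step 13: reduce F->( E ). Stack=[( T / ( F] ptr=7 lookahead=) remaining=[) ) $]
Step 14: reduce T->F. Stack=[( T / ( T] ptr=7 lookahead=) remaining=[) ) $]
Step 15: reduce E->T. Stack=[( T / ( E] ptr=7 lookahead=) remaining=[) ) $]
Step 16: shift ). Stack=[( T / ( E )] ptr=8 lookahead=) remaining=[) $]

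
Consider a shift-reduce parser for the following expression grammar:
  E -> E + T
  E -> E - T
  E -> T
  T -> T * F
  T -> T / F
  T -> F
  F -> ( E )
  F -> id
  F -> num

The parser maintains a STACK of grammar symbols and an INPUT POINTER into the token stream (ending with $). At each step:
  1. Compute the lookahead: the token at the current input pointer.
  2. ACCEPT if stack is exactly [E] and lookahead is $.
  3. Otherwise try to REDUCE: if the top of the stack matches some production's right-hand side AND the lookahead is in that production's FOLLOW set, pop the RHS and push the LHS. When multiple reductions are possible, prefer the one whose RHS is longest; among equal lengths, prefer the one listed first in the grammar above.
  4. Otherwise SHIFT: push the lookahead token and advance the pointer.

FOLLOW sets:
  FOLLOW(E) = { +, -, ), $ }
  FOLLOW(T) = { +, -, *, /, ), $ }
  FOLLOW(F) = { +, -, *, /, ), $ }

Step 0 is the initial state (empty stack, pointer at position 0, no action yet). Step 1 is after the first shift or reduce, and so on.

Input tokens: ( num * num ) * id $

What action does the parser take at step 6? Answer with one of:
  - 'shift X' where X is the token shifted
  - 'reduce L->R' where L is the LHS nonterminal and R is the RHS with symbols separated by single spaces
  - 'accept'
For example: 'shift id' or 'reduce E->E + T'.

Answer: shift num

Derivation:
Step 1: shift (. Stack=[(] ptr=1 lookahead=num remaining=[num * num ) * id $]
Step 2: shift num. Stack=[( num] ptr=2 lookahead=* remaining=[* num ) * id $]
Step 3: reduce F->num. Stack=[( F] ptr=2 lookahead=* remaining=[* num ) * id $]
Step 4: reduce T->F. Stack=[( T] ptr=2 lookahead=* remaining=[* num ) * id $]
Step 5: shift *. Stack=[( T *] ptr=3 lookahead=num remaining=[num ) * id $]
Step 6: shift num. Stack=[( T * num] ptr=4 lookahead=) remaining=[) * id $]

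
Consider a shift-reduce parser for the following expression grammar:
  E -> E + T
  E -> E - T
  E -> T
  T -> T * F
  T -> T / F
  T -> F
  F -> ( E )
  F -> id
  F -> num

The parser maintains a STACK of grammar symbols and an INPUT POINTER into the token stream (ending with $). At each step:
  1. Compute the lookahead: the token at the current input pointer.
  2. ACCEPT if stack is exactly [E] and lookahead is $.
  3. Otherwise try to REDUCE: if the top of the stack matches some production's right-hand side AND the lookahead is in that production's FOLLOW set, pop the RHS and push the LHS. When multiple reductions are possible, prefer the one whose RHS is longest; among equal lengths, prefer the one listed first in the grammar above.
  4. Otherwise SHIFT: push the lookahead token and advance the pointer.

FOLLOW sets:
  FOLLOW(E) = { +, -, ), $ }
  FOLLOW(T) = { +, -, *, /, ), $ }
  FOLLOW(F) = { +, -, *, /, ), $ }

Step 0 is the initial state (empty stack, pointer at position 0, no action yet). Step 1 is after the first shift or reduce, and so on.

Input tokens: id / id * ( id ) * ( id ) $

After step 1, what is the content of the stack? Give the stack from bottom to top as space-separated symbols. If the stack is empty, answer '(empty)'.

Answer: id

Derivation:
Step 1: shift id. Stack=[id] ptr=1 lookahead=/ remaining=[/ id * ( id ) * ( id ) $]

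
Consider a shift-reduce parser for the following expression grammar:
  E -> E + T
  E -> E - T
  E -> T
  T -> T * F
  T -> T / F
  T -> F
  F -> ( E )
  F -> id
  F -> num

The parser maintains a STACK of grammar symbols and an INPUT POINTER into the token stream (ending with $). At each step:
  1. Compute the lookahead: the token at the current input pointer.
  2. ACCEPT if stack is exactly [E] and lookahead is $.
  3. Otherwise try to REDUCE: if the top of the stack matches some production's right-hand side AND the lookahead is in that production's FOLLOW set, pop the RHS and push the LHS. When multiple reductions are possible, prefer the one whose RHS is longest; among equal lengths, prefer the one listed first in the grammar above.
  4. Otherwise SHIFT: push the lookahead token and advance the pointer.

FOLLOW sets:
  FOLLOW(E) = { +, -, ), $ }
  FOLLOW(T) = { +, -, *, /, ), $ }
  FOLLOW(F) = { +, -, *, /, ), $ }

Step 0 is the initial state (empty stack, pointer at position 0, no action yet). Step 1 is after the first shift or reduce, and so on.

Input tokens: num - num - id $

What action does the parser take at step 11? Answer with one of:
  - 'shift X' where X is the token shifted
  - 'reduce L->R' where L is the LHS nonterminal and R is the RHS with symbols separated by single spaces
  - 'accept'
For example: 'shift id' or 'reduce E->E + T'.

Answer: shift id

Derivation:
Step 1: shift num. Stack=[num] ptr=1 lookahead=- remaining=[- num - id $]
Step 2: reduce F->num. Stack=[F] ptr=1 lookahead=- remaining=[- num - id $]
Step 3: reduce T->F. Stack=[T] ptr=1 lookahead=- remaining=[- num - id $]
Step 4: reduce E->T. Stack=[E] ptr=1 lookahead=- remaining=[- num - id $]
Step 5: shift -. Stack=[E -] ptr=2 lookahead=num remaining=[num - id $]
Step 6: shift num. Stack=[E - num] ptr=3 lookahead=- remaining=[- id $]
Step 7: reduce F->num. Stack=[E - F] ptr=3 lookahead=- remaining=[- id $]
Step 8: reduce T->F. Stack=[E - T] ptr=3 lookahead=- remaining=[- id $]
Step 9: reduce E->E - T. Stack=[E] ptr=3 lookahead=- remaining=[- id $]
Step 10: shift -. Stack=[E -] ptr=4 lookahead=id remaining=[id $]
Step 11: shift id. Stack=[E - id] ptr=5 lookahead=$ remaining=[$]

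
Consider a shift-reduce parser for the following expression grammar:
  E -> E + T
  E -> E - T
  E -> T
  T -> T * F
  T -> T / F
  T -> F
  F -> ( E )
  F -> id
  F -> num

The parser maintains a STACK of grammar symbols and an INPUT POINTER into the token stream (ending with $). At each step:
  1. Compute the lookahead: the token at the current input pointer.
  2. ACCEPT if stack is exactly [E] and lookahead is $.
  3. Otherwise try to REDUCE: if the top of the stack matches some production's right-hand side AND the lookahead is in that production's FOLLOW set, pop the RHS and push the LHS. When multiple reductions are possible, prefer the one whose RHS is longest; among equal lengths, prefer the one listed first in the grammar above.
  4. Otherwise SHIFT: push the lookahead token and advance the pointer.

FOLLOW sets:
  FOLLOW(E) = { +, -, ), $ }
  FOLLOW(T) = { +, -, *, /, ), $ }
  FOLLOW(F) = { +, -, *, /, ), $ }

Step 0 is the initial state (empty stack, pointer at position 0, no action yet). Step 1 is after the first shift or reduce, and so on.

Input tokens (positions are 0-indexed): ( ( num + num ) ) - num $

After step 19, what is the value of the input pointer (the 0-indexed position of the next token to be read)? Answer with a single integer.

Answer: 7

Derivation:
Step 1: shift (. Stack=[(] ptr=1 lookahead=( remaining=[( num + num ) ) - num $]
Step 2: shift (. Stack=[( (] ptr=2 lookahead=num remaining=[num + num ) ) - num $]
Step 3: shift num. Stack=[( ( num] ptr=3 lookahead=+ remaining=[+ num ) ) - num $]
Step 4: reduce F->num. Stack=[( ( F] ptr=3 lookahead=+ remaining=[+ num ) ) - num $]
Step 5: reduce T->F. Stack=[( ( T] ptr=3 lookahead=+ remaining=[+ num ) ) - num $]
Step 6: reduce E->T. Stack=[( ( E] ptr=3 lookahead=+ remaining=[+ num ) ) - num $]
Step 7: shift +. Stack=[( ( E +] ptr=4 lookahead=num remaining=[num ) ) - num $]
Step 8: shift num. Stack=[( ( E + num] ptr=5 lookahead=) remaining=[) ) - num $]
Step 9: reduce F->num. Stack=[( ( E + F] ptr=5 lookahead=) remaining=[) ) - num $]
Step 10: reduce T->F. Stack=[( ( E + T] ptr=5 lookahead=) remaining=[) ) - num $]
Step 11: reduce E->E + T. Stack=[( ( E] ptr=5 lookahead=) remaining=[) ) - num $]
Step 12: shift ). Stack=[( ( E )] ptr=6 lookahead=) remaining=[) - num $]
Step 13: reduce F->( E ). Stack=[( F] ptr=6 lookahead=) remaining=[) - num $]
Step 14: reduce T->F. Stack=[( T] ptr=6 lookahead=) remaining=[) - num $]
Step 15: reduce E->T. Stack=[( E] ptr=6 lookahead=) remaining=[) - num $]
Step 16: shift ). Stack=[( E )] ptr=7 lookahead=- remaining=[- num $]
Step 17: reduce F->( E ). Stack=[F] ptr=7 lookahead=- remaining=[- num $]
Step 18: reduce T->F. Stack=[T] ptr=7 lookahead=- remaining=[- num $]
Step 19: reduce E->T. Stack=[E] ptr=7 lookahead=- remaining=[- num $]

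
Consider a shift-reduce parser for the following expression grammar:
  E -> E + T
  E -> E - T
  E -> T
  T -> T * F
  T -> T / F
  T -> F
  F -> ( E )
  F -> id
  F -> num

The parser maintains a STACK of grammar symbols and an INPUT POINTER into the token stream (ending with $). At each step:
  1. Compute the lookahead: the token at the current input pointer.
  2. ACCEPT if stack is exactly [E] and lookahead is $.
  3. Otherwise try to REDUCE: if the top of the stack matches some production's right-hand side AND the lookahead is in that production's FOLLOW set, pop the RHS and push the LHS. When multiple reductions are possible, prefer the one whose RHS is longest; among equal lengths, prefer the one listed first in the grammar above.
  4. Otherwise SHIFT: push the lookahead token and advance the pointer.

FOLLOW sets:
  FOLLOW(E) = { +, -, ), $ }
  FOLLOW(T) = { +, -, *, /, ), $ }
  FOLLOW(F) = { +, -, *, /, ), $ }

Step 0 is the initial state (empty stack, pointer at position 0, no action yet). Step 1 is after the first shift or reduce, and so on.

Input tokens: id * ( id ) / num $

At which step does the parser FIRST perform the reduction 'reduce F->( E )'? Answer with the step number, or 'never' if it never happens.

Answer: 11

Derivation:
Step 1: shift id. Stack=[id] ptr=1 lookahead=* remaining=[* ( id ) / num $]
Step 2: reduce F->id. Stack=[F] ptr=1 lookahead=* remaining=[* ( id ) / num $]
Step 3: reduce T->F. Stack=[T] ptr=1 lookahead=* remaining=[* ( id ) / num $]
Step 4: shift *. Stack=[T *] ptr=2 lookahead=( remaining=[( id ) / num $]
Step 5: shift (. Stack=[T * (] ptr=3 lookahead=id remaining=[id ) / num $]
Step 6: shift id. Stack=[T * ( id] ptr=4 lookahead=) remaining=[) / num $]
Step 7: reduce F->id. Stack=[T * ( F] ptr=4 lookahead=) remaining=[) / num $]
Step 8: reduce T->F. Stack=[T * ( T] ptr=4 lookahead=) remaining=[) / num $]
Step 9: reduce E->T. Stack=[T * ( E] ptr=4 lookahead=) remaining=[) / num $]
Step 10: shift ). Stack=[T * ( E )] ptr=5 lookahead=/ remaining=[/ num $]
Step 11: reduce F->( E ). Stack=[T * F] ptr=5 lookahead=/ remaining=[/ num $]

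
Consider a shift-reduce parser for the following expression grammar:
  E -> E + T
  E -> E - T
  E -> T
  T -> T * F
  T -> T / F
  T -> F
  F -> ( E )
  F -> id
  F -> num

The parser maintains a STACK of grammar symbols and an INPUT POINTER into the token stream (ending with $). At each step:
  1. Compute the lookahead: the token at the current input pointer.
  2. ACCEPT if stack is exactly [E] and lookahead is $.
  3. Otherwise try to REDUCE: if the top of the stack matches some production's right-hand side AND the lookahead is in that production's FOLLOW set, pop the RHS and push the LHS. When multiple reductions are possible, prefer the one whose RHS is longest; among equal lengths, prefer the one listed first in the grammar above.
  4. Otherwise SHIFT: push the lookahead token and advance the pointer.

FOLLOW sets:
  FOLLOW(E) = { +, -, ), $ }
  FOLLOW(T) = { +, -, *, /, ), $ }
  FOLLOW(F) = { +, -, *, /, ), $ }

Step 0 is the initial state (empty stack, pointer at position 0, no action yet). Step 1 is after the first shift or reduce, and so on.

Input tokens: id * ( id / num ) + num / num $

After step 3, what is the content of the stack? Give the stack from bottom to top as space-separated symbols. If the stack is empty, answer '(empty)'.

Step 1: shift id. Stack=[id] ptr=1 lookahead=* remaining=[* ( id / num ) + num / num $]
Step 2: reduce F->id. Stack=[F] ptr=1 lookahead=* remaining=[* ( id / num ) + num / num $]
Step 3: reduce T->F. Stack=[T] ptr=1 lookahead=* remaining=[* ( id / num ) + num / num $]

Answer: T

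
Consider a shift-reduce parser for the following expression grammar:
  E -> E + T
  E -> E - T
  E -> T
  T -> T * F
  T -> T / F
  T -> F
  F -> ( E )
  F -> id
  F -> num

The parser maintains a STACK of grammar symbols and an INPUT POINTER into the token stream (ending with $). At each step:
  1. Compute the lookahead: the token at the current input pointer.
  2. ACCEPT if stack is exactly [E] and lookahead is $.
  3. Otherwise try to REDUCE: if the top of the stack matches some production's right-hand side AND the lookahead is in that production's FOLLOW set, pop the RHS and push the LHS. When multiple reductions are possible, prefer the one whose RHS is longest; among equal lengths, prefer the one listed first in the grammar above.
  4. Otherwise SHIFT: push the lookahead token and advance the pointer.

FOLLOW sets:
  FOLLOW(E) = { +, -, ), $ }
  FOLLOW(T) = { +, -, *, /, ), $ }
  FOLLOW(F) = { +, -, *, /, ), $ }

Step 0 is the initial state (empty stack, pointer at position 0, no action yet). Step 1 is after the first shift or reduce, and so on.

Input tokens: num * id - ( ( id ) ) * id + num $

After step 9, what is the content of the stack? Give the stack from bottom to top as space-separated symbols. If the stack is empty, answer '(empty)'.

Answer: E -

Derivation:
Step 1: shift num. Stack=[num] ptr=1 lookahead=* remaining=[* id - ( ( id ) ) * id + num $]
Step 2: reduce F->num. Stack=[F] ptr=1 lookahead=* remaining=[* id - ( ( id ) ) * id + num $]
Step 3: reduce T->F. Stack=[T] ptr=1 lookahead=* remaining=[* id - ( ( id ) ) * id + num $]
Step 4: shift *. Stack=[T *] ptr=2 lookahead=id remaining=[id - ( ( id ) ) * id + num $]
Step 5: shift id. Stack=[T * id] ptr=3 lookahead=- remaining=[- ( ( id ) ) * id + num $]
Step 6: reduce F->id. Stack=[T * F] ptr=3 lookahead=- remaining=[- ( ( id ) ) * id + num $]
Step 7: reduce T->T * F. Stack=[T] ptr=3 lookahead=- remaining=[- ( ( id ) ) * id + num $]
Step 8: reduce E->T. Stack=[E] ptr=3 lookahead=- remaining=[- ( ( id ) ) * id + num $]
Step 9: shift -. Stack=[E -] ptr=4 lookahead=( remaining=[( ( id ) ) * id + num $]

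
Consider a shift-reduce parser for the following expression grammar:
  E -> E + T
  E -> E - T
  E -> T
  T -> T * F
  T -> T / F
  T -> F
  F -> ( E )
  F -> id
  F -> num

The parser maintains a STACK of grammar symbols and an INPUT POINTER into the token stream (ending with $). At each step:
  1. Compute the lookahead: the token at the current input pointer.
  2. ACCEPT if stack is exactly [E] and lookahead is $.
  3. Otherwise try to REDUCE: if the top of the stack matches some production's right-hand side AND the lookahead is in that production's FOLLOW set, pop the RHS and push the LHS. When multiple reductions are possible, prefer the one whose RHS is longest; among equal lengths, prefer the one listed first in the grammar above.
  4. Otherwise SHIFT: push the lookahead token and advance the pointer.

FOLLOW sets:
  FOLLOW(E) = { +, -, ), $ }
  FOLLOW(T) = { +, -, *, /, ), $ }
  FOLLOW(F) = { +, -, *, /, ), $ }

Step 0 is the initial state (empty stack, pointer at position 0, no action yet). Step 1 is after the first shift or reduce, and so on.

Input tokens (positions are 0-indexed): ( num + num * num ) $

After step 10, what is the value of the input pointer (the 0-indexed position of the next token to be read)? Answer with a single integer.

Step 1: shift (. Stack=[(] ptr=1 lookahead=num remaining=[num + num * num ) $]
Step 2: shift num. Stack=[( num] ptr=2 lookahead=+ remaining=[+ num * num ) $]
Step 3: reduce F->num. Stack=[( F] ptr=2 lookahead=+ remaining=[+ num * num ) $]
Step 4: reduce T->F. Stack=[( T] ptr=2 lookahead=+ remaining=[+ num * num ) $]
Step 5: reduce E->T. Stack=[( E] ptr=2 lookahead=+ remaining=[+ num * num ) $]
Step 6: shift +. Stack=[( E +] ptr=3 lookahead=num remaining=[num * num ) $]
Step 7: shift num. Stack=[( E + num] ptr=4 lookahead=* remaining=[* num ) $]
Step 8: reduce F->num. Stack=[( E + F] ptr=4 lookahead=* remaining=[* num ) $]
Step 9: reduce T->F. Stack=[( E + T] ptr=4 lookahead=* remaining=[* num ) $]
Step 10: shift *. Stack=[( E + T *] ptr=5 lookahead=num remaining=[num ) $]

Answer: 5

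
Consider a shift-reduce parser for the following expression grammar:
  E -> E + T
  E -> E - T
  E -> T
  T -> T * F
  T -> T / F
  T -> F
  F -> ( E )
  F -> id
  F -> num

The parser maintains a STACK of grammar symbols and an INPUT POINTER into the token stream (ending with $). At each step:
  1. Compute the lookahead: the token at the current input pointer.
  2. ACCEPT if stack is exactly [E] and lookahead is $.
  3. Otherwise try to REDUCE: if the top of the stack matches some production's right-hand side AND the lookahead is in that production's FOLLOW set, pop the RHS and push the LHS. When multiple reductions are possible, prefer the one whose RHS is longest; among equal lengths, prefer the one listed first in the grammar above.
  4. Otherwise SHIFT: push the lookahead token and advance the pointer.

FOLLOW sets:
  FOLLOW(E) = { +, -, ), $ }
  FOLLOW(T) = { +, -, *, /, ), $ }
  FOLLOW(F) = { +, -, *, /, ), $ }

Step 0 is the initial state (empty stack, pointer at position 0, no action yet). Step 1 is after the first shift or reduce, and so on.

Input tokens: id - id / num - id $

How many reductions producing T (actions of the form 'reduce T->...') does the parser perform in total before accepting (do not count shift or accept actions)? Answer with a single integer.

Answer: 4

Derivation:
Step 1: shift id. Stack=[id] ptr=1 lookahead=- remaining=[- id / num - id $]
Step 2: reduce F->id. Stack=[F] ptr=1 lookahead=- remaining=[- id / num - id $]
Step 3: reduce T->F. Stack=[T] ptr=1 lookahead=- remaining=[- id / num - id $]
Step 4: reduce E->T. Stack=[E] ptr=1 lookahead=- remaining=[- id / num - id $]
Step 5: shift -. Stack=[E -] ptr=2 lookahead=id remaining=[id / num - id $]
Step 6: shift id. Stack=[E - id] ptr=3 lookahead=/ remaining=[/ num - id $]
Step 7: reduce F->id. Stack=[E - F] ptr=3 lookahead=/ remaining=[/ num - id $]
Step 8: reduce T->F. Stack=[E - T] ptr=3 lookahead=/ remaining=[/ num - id $]
Step 9: shift /. Stack=[E - T /] ptr=4 lookahead=num remaining=[num - id $]
Step 10: shift num. Stack=[E - T / num] ptr=5 lookahead=- remaining=[- id $]
Step 11: reduce F->num. Stack=[E - T / F] ptr=5 lookahead=- remaining=[- id $]
Step 12: reduce T->T / F. Stack=[E - T] ptr=5 lookahead=- remaining=[- id $]
Step 13: reduce E->E - T. Stack=[E] ptr=5 lookahead=- remaining=[- id $]
Step 14: shift -. Stack=[E -] ptr=6 lookahead=id remaining=[id $]
Step 15: shift id. Stack=[E - id] ptr=7 lookahead=$ remaining=[$]
Step 16: reduce F->id. Stack=[E - F] ptr=7 lookahead=$ remaining=[$]
Step 17: reduce T->F. Stack=[E - T] ptr=7 lookahead=$ remaining=[$]
Step 18: reduce E->E - T. Stack=[E] ptr=7 lookahead=$ remaining=[$]
Step 19: accept. Stack=[E] ptr=7 lookahead=$ remaining=[$]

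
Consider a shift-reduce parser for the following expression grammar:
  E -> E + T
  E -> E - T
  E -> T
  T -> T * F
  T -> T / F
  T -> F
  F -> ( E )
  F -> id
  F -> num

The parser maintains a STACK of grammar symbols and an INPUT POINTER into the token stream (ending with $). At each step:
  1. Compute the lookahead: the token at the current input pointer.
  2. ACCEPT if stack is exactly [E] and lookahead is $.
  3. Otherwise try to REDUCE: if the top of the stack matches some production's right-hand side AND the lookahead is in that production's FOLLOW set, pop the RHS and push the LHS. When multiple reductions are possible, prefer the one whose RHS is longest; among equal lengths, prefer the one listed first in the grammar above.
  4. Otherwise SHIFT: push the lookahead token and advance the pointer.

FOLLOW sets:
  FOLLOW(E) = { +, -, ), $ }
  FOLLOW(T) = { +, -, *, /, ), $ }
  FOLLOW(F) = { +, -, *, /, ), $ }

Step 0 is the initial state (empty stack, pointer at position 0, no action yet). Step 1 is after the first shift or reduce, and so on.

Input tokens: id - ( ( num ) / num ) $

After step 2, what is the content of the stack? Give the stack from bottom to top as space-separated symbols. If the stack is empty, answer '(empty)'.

Answer: F

Derivation:
Step 1: shift id. Stack=[id] ptr=1 lookahead=- remaining=[- ( ( num ) / num ) $]
Step 2: reduce F->id. Stack=[F] ptr=1 lookahead=- remaining=[- ( ( num ) / num ) $]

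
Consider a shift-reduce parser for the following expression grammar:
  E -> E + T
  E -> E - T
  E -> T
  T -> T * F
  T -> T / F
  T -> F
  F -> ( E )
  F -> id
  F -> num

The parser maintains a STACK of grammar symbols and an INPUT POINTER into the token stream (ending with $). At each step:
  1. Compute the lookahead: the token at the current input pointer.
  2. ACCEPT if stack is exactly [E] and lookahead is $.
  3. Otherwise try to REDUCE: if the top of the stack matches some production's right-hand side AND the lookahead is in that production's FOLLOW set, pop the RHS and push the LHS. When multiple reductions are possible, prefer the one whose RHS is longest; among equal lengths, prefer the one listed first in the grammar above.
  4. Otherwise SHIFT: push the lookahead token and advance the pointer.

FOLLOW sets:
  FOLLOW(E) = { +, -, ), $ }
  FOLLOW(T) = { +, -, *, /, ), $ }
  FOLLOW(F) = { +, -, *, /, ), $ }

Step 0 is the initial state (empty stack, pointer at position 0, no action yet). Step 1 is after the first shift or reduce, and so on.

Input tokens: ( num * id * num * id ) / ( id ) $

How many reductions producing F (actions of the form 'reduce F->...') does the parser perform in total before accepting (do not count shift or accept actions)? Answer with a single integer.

Step 1: shift (. Stack=[(] ptr=1 lookahead=num remaining=[num * id * num * id ) / ( id ) $]
Step 2: shift num. Stack=[( num] ptr=2 lookahead=* remaining=[* id * num * id ) / ( id ) $]
Step 3: reduce F->num. Stack=[( F] ptr=2 lookahead=* remaining=[* id * num * id ) / ( id ) $]
Step 4: reduce T->F. Stack=[( T] ptr=2 lookahead=* remaining=[* id * num * id ) / ( id ) $]
Step 5: shift *. Stack=[( T *] ptr=3 lookahead=id remaining=[id * num * id ) / ( id ) $]
Step 6: shift id. Stack=[( T * id] ptr=4 lookahead=* remaining=[* num * id ) / ( id ) $]
Step 7: reduce F->id. Stack=[( T * F] ptr=4 lookahead=* remaining=[* num * id ) / ( id ) $]
Step 8: reduce T->T * F. Stack=[( T] ptr=4 lookahead=* remaining=[* num * id ) / ( id ) $]
Step 9: shift *. Stack=[( T *] ptr=5 lookahead=num remaining=[num * id ) / ( id ) $]
Step 10: shift num. Stack=[( T * num] ptr=6 lookahead=* remaining=[* id ) / ( id ) $]
Step 11: reduce F->num. Stack=[( T * F] ptr=6 lookahead=* remaining=[* id ) / ( id ) $]
Step 12: reduce T->T * F. Stack=[( T] ptr=6 lookahead=* remaining=[* id ) / ( id ) $]
Step 13: shift *. Stack=[( T *] ptr=7 lookahead=id remaining=[id ) / ( id ) $]
Step 14: shift id. Stack=[( T * id] ptr=8 lookahead=) remaining=[) / ( id ) $]
Step 15: reduce F->id. Stack=[( T * F] ptr=8 lookahead=) remaining=[) / ( id ) $]
Step 16: reduce T->T * F. Stack=[( T] ptr=8 lookahead=) remaining=[) / ( id ) $]
Step 17: reduce E->T. Stack=[( E] ptr=8 lookahead=) remaining=[) / ( id ) $]
Step 18: shift ). Stack=[( E )] ptr=9 lookahead=/ remaining=[/ ( id ) $]
Step 19: reduce F->( E ). Stack=[F] ptr=9 lookahead=/ remaining=[/ ( id ) $]
Step 20: reduce T->F. Stack=[T] ptr=9 lookahead=/ remaining=[/ ( id ) $]
Step 21: shift /. Stack=[T /] ptr=10 lookahead=( remaining=[( id ) $]
Step 22: shift (. Stack=[T / (] ptr=11 lookahead=id remaining=[id ) $]
Step 23: shift id. Stack=[T / ( id] ptr=12 lookahead=) remaining=[) $]
Step 24: reduce F->id. Stack=[T / ( F] ptr=12 lookahead=) remaining=[) $]
Step 25: reduce T->F. Stack=[T / ( T] ptr=12 lookahead=) remaining=[) $]
Step 26: reduce E->T. Stack=[T / ( E] ptr=12 lookahead=) remaining=[) $]
Step 27: shift ). Stack=[T / ( E )] ptr=13 lookahead=$ remaining=[$]
Step 28: reduce F->( E ). Stack=[T / F] ptr=13 lookahead=$ remaining=[$]
Step 29: reduce T->T / F. Stack=[T] ptr=13 lookahead=$ remaining=[$]
Step 30: reduce E->T. Stack=[E] ptr=13 lookahead=$ remaining=[$]
Step 31: accept. Stack=[E] ptr=13 lookahead=$ remaining=[$]

Answer: 7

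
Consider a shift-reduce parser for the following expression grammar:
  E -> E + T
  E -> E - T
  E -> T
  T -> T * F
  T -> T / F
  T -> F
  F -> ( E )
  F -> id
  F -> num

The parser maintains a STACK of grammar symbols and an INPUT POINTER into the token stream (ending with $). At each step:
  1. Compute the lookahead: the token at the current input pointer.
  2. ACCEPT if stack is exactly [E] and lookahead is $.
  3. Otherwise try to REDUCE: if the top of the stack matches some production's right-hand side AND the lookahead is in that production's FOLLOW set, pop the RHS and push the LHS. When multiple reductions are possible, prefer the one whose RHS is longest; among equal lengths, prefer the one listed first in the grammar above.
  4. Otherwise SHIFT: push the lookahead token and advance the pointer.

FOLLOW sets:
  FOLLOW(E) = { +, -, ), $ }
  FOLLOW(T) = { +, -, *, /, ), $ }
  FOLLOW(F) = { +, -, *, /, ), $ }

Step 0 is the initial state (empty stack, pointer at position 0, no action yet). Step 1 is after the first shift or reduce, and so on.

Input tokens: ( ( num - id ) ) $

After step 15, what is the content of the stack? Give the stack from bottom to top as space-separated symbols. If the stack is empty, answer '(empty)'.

Step 1: shift (. Stack=[(] ptr=1 lookahead=( remaining=[( num - id ) ) $]
Step 2: shift (. Stack=[( (] ptr=2 lookahead=num remaining=[num - id ) ) $]
Step 3: shift num. Stack=[( ( num] ptr=3 lookahead=- remaining=[- id ) ) $]
Step 4: reduce F->num. Stack=[( ( F] ptr=3 lookahead=- remaining=[- id ) ) $]
Step 5: reduce T->F. Stack=[( ( T] ptr=3 lookahead=- remaining=[- id ) ) $]
Step 6: reduce E->T. Stack=[( ( E] ptr=3 lookahead=- remaining=[- id ) ) $]
Step 7: shift -. Stack=[( ( E -] ptr=4 lookahead=id remaining=[id ) ) $]
Step 8: shift id. Stack=[( ( E - id] ptr=5 lookahead=) remaining=[) ) $]
Step 9: reduce F->id. Stack=[( ( E - F] ptr=5 lookahead=) remaining=[) ) $]
Step 10: reduce T->F. Stack=[( ( E - T] ptr=5 lookahead=) remaining=[) ) $]
Step 11: reduce E->E - T. Stack=[( ( E] ptr=5 lookahead=) remaining=[) ) $]
Step 12: shift ). Stack=[( ( E )] ptr=6 lookahead=) remaining=[) $]
Step 13: reduce F->( E ). Stack=[( F] ptr=6 lookahead=) remaining=[) $]
Step 14: reduce T->F. Stack=[( T] ptr=6 lookahead=) remaining=[) $]
Step 15: reduce E->T. Stack=[( E] ptr=6 lookahead=) remaining=[) $]

Answer: ( E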